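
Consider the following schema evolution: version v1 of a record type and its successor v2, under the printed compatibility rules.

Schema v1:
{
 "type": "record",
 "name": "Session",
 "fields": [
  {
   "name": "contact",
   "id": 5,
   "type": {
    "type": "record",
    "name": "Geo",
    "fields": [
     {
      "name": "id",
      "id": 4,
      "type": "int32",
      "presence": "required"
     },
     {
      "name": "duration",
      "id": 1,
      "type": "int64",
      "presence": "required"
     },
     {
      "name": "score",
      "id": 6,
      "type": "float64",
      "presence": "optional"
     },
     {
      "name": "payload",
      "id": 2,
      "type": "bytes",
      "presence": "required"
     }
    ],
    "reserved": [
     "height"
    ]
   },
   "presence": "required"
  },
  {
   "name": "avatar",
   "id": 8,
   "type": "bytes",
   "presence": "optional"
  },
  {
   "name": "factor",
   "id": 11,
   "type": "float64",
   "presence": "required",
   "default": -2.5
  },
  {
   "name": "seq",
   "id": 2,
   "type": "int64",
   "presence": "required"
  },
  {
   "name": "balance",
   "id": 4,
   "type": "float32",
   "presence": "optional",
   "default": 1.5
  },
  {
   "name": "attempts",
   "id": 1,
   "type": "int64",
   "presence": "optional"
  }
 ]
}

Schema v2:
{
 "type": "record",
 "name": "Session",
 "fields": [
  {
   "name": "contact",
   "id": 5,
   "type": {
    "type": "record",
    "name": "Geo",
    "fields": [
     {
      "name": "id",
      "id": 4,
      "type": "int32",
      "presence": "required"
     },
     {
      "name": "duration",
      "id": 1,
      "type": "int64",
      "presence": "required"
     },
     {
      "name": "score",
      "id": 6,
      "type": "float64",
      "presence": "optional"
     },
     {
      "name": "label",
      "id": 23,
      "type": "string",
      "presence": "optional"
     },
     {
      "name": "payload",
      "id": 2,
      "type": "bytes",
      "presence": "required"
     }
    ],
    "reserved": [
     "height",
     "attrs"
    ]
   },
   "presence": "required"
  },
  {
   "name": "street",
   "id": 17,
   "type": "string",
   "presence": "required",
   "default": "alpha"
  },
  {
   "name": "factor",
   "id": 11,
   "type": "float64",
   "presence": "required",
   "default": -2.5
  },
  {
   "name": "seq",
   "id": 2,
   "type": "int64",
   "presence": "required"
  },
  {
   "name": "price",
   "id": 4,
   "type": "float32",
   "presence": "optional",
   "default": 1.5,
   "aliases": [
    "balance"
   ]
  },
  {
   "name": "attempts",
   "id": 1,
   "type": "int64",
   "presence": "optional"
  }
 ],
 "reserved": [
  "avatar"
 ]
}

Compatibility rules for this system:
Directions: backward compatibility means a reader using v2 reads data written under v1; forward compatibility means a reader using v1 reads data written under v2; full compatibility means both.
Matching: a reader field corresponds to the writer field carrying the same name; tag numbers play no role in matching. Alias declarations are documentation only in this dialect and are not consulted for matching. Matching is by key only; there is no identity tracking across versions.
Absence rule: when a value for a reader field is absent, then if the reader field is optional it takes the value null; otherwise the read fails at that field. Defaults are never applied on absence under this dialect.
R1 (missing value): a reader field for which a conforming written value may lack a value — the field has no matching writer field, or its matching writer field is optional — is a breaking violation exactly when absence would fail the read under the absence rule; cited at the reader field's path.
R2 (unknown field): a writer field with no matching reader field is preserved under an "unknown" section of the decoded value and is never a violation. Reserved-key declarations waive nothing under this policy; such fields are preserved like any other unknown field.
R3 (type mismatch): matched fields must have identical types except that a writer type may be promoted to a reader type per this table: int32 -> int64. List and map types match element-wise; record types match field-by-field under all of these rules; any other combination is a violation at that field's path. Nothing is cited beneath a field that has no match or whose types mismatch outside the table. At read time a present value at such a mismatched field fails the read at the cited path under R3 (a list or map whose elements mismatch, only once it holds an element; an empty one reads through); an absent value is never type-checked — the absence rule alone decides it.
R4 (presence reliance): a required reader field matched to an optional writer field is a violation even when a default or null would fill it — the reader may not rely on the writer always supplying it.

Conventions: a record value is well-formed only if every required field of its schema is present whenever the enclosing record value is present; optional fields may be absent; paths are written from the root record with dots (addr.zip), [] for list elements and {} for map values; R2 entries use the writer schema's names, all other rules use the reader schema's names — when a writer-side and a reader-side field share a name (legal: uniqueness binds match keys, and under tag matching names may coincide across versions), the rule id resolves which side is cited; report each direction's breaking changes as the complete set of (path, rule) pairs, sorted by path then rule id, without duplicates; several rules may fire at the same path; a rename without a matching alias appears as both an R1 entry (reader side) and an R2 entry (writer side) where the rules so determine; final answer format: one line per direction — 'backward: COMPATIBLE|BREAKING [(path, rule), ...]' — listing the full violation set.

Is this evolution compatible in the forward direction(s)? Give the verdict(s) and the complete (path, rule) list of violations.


in Session below, arrows point writer -> reader
checking forward for Session: reader v1 against writer v2:
  Geo -> Geo, writer required: contact aligns to contact
  avatar has no writer counterpart
  float64 -> float64, writer required: factor aligns to factor
  int64 -> int64, writer required: seq aligns to seq
  balance has no writer counterpart
  int64 -> int64, writer optional: attempts aligns to attempts
  street (writer side), unknown to reader
  price (writer side), unknown to reader
  int32 -> int32, writer required: contact.id aligns to contact.id
  int64 -> int64, writer required: contact.duration aligns to contact.duration
  float64 -> float64, writer optional: contact.score aligns to contact.score
  bytes -> bytes, writer required: contact.payload aligns to contact.payload
  contact.label (writer side), unknown to reader
  nothing fires on Session: forward is COMPATIBLE
diffs on Session not affecting the asked answer:
  renamed field balance to price in record Session (alias balance declared on the renamed field) -> triggers nothing under Session's printed rules — same verdict
  added field street to record Session: required string, tag 17, default "alpha" (in v2 it sits immediately before factor) -> affects backward compatibility only, which is not asked
  added field label to record Geo: optional string, tag 23 (in v2 it sits immediately before payload) -> triggers nothing under Session's printed rules — same verdict
  removed field avatar from record Session (its key "avatar" joins the reserved list) -> triggers nothing under Session's printed rules — same verdict

forward: COMPATIBLE []


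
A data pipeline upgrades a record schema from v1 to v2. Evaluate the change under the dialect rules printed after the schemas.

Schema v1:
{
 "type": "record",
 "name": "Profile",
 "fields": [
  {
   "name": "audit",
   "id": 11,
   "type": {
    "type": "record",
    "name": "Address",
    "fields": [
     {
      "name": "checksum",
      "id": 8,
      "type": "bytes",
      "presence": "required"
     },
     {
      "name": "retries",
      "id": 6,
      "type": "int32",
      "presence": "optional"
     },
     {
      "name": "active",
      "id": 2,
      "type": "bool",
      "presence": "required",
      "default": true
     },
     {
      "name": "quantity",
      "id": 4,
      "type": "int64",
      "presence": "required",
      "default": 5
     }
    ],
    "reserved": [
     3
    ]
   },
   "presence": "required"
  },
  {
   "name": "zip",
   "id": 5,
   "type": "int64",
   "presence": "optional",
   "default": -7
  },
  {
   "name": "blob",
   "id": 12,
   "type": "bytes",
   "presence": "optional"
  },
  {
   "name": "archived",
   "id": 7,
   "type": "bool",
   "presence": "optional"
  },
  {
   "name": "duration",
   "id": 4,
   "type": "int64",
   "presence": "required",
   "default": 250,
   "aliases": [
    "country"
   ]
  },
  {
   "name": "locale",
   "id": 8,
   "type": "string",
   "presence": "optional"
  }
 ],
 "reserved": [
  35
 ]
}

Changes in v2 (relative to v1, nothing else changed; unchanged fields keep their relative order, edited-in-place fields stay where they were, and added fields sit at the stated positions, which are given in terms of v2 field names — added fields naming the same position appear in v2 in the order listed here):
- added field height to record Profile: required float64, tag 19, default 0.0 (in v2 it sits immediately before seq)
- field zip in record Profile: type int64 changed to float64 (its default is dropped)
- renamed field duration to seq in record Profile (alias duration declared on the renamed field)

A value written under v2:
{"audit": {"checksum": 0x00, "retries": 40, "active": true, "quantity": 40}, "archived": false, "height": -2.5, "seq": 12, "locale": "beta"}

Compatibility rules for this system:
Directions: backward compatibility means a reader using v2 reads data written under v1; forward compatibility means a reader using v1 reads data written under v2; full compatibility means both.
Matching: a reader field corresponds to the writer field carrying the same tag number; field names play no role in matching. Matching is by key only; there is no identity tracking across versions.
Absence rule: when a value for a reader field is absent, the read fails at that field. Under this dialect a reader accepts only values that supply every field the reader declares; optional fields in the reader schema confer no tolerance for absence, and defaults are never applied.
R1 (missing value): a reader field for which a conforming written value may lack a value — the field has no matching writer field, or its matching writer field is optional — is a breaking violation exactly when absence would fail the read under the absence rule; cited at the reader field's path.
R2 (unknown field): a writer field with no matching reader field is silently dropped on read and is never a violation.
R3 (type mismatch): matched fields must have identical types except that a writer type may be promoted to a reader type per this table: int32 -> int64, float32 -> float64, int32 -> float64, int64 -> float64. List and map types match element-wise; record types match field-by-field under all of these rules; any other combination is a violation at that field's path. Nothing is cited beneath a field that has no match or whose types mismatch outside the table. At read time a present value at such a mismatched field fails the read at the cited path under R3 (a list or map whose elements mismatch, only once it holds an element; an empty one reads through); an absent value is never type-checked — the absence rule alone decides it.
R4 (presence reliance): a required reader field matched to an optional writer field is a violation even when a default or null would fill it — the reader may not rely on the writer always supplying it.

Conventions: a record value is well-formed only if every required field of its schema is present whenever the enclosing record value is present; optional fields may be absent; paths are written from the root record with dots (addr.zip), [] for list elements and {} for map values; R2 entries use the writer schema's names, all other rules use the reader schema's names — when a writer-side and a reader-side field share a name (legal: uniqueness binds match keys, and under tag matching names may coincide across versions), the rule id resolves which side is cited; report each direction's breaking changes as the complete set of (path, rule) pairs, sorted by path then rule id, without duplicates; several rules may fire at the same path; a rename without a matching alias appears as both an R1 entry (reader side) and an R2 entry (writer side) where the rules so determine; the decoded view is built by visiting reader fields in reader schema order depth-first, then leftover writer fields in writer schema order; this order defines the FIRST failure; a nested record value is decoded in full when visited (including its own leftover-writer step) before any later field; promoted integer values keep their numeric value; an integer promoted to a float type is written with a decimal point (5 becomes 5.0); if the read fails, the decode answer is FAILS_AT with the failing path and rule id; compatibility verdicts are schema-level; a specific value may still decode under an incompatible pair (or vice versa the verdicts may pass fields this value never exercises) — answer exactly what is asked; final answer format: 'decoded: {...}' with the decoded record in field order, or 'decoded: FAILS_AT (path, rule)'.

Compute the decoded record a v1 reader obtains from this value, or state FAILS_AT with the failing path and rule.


decoded: FAILS_AT (zip, R1)

each type pair in Profile: writer, then reader
decoding the Profile value with the v1 reader:
  audit.checksum := 0x00
  audit.retries := 40
  audit.active := true
  audit.quantity := 40
  read fails at zip under R1 (no fill)
  => FAILS_AT (zip, R1)
remaining Profile differences; none change what is asked:
  added field height to record Profile: required float64, tag 19, default 0.0 (in v2 it sits immediately before seq) -> matters for Profile compatibility verdicts, not for this value's decode
  renamed field duration to seq in record Profile (alias duration declared on the renamed field) -> triggers nothing under the printed rules; the Profile answer is the same either way


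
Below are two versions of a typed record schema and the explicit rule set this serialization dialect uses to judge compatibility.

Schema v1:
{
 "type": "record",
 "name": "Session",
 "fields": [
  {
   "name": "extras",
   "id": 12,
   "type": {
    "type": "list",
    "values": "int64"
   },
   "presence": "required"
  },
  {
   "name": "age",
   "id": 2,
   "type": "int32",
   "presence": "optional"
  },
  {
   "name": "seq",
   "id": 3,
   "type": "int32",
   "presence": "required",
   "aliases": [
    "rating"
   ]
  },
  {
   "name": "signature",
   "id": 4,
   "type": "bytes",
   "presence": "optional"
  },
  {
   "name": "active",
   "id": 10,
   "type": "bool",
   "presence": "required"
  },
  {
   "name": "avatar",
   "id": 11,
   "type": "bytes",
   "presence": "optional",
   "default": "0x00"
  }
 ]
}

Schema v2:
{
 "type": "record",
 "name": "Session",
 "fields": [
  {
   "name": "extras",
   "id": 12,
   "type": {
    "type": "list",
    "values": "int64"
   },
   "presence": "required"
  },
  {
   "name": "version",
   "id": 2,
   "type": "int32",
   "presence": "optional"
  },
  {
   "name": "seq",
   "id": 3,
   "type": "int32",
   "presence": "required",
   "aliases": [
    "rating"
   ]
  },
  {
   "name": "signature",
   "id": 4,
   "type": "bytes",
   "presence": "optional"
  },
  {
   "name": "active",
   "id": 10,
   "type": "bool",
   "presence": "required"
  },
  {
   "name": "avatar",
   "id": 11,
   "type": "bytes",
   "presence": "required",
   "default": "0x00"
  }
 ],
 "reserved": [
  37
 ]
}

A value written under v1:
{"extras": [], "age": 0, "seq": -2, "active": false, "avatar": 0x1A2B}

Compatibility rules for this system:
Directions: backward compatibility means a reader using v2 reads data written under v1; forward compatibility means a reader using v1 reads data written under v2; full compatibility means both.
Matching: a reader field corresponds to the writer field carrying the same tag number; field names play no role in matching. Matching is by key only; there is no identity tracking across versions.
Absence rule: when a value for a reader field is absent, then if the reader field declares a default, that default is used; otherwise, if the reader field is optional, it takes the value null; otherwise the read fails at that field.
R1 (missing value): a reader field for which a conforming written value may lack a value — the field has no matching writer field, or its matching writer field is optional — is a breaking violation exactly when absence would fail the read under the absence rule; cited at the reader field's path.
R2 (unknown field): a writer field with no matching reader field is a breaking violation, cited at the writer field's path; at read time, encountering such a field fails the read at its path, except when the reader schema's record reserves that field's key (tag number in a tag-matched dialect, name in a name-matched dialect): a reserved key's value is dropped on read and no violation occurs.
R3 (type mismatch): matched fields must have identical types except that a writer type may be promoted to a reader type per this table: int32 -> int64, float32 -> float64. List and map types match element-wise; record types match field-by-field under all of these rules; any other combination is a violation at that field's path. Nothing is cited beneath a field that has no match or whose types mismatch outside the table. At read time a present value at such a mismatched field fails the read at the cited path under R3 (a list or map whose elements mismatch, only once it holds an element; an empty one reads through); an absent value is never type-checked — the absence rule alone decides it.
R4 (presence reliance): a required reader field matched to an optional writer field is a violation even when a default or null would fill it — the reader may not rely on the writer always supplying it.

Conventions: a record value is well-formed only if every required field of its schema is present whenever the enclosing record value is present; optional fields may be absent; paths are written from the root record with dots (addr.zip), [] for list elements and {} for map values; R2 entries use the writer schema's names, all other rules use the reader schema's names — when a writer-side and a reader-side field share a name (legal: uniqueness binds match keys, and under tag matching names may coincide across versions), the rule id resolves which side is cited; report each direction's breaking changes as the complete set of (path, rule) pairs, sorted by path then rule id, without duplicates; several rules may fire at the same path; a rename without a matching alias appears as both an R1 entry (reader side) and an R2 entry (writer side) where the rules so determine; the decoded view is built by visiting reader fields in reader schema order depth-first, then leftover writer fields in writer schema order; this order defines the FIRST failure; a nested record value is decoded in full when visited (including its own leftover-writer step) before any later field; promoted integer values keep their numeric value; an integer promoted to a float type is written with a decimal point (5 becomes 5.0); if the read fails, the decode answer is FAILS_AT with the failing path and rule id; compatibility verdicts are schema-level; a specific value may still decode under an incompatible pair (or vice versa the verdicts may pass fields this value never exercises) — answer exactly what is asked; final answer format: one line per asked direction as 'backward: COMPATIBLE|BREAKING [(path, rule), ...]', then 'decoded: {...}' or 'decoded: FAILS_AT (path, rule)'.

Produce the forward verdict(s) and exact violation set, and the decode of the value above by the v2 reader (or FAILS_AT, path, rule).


the writer's type comes first in each Session pair
forward for Session (reader v1, writer v2):
  writer required, list<int64> -> list<int64>: reader extras maps from writer extras
  writer optional, int32 -> int32: reader age maps from writer version
  writer required, int32 -> int32: reader seq maps from writer seq
  writer optional, bytes -> bytes: reader signature maps from writer signature
  writer required, bool -> bool: reader active maps from writer active
  writer required, bytes -> bytes: reader avatar maps from writer avatar
  => forward: COMPATIBLE
decoding the Session value with the v2 reader:
  extras := []
  version := 0 (from writer age)
  seq := -2
  signature := null (missing; optional => null)
  active := false
  avatar := 0x1A2B
  => decoded: {"extras": [], "version": 0, "seq": -2, "signature": null, "active": false, "avatar": 0x1A2B}
remaining Session differences; none change what is asked:
  field avatar in record Session: optional changed to required -> affects backward compatibility only, which is not asked

forward: COMPATIBLE []; decoded: {"extras": [], "version": 0, "seq": -2, "signature": null, "active": false, "avatar": 0x1A2B}


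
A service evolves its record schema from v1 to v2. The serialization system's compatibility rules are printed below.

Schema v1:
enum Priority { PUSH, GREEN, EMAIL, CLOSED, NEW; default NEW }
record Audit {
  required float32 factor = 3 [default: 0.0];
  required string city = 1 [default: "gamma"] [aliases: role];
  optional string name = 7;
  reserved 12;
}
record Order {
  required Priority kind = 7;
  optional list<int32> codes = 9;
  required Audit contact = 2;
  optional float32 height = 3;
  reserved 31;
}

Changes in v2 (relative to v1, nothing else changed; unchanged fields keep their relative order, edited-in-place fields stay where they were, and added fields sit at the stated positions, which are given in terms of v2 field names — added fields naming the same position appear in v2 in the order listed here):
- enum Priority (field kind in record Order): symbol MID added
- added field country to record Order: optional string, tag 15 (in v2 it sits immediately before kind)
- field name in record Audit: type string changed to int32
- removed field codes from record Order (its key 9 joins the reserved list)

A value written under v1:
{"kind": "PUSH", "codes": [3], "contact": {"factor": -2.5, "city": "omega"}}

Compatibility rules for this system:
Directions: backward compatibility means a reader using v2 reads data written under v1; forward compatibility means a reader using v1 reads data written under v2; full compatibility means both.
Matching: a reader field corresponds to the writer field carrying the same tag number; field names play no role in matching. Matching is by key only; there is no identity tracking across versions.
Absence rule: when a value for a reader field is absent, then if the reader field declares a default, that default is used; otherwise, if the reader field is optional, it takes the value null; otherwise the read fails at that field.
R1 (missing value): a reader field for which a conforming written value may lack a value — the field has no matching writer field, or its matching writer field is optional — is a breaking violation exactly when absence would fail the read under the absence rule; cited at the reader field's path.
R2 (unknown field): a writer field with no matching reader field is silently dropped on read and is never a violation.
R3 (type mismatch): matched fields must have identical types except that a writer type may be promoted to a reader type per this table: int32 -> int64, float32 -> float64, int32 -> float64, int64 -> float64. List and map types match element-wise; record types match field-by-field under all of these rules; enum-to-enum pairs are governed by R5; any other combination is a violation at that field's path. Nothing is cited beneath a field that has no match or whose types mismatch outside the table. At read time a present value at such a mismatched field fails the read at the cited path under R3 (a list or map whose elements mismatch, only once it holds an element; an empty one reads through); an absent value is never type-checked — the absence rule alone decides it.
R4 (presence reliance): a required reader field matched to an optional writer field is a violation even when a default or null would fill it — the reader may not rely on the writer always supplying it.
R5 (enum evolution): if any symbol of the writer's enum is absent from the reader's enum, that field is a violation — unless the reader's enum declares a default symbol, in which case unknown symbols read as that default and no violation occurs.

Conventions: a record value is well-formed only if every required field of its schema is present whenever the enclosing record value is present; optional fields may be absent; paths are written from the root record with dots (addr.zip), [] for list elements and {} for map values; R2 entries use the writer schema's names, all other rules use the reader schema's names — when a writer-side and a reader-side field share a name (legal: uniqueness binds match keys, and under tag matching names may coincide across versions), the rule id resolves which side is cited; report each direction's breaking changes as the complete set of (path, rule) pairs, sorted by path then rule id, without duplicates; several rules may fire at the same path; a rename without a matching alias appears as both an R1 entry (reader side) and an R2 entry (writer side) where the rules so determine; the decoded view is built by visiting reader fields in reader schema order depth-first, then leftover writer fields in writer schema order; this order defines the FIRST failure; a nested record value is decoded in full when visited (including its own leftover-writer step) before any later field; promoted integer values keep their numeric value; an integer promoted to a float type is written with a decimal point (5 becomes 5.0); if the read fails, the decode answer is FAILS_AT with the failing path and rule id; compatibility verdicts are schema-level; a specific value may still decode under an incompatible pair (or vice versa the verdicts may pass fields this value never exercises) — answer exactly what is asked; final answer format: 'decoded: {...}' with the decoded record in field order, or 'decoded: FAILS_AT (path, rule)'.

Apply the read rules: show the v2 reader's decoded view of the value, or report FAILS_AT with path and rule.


decoded: {"country": null, "kind": "PUSH", "contact": {"factor": -2.5, "city": "omega", "name": null}, "height": null}

in Order below, arrows point writer -> reader
decode (reader v2):
  country := null (not supplied -> null)
  kind := "PUSH"
  contact.factor := -2.5
  contact.city := "omega"
  contact.name := null (not supplied -> null)
  height := null (not supplied -> null)
  writer codes: unmatched, discarded
  => decoded: {"country": null, "kind": "PUSH", "contact": {"factor": -2.5, "city": "omega", "name": null}, "height": null}
diffs on Order not affecting the asked answer:
  enum Priority (field kind in record Order): symbol MID added -> fires no rule on Order under this dialect and leaves the result unchanged
  field name in record Audit: type string changed to int32 -> changes Order's schema-level verdicts only — the decode of this value is the same


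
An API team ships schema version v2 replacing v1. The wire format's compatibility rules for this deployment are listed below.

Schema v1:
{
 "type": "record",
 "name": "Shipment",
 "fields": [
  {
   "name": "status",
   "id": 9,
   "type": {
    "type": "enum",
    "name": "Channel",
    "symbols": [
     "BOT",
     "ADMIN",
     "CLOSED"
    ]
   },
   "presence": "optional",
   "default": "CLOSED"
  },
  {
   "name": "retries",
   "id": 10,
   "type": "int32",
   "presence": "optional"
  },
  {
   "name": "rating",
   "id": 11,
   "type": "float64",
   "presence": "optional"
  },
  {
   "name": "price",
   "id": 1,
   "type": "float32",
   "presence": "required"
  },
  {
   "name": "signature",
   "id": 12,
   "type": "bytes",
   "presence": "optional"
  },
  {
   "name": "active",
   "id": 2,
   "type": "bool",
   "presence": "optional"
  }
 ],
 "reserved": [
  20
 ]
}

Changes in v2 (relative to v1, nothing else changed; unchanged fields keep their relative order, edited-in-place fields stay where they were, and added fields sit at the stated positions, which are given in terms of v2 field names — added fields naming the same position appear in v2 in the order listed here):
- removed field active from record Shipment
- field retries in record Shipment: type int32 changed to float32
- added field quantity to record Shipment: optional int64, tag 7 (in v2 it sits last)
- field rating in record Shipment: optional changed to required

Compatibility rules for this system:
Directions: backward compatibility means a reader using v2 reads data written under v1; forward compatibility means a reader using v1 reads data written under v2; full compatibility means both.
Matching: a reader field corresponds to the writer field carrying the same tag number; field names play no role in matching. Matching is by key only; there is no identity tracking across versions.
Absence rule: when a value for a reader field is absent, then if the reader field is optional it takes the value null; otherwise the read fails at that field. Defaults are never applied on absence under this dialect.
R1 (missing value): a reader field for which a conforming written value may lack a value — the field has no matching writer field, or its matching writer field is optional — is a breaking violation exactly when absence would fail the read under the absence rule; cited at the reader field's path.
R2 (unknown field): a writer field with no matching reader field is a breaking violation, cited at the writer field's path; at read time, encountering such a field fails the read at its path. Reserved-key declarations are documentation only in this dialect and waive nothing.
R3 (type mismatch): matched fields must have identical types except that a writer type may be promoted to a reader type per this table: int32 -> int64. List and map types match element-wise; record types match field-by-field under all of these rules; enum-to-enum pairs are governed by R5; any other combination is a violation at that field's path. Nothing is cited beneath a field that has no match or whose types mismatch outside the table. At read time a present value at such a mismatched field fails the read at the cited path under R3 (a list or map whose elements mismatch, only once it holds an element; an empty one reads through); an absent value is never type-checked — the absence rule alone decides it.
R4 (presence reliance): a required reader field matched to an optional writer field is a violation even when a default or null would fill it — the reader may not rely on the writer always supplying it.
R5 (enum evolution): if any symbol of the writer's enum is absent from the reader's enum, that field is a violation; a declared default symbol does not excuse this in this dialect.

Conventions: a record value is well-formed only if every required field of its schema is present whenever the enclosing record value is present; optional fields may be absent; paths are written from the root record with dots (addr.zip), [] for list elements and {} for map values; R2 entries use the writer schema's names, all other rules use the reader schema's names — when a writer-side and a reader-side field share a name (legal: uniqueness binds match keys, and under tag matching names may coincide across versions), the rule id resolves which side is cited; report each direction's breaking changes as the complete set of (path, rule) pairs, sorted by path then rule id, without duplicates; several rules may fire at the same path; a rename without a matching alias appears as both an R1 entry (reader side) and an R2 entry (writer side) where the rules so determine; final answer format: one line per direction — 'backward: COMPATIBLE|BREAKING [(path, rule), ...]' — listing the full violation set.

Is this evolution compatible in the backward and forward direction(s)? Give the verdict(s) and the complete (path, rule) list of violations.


arrows below run writer -> reader for Shipment
checking backward for Shipment: reader v2 against writer v1:
  status <- status (Channel -> Channel, writer optional)
  retries <- retries (int32 -> float32, writer optional)
  rating <- rating (float64 -> float64, writer optional)
  price <- price (float32 -> float32, writer required)
  signature <- signature (bytes -> bytes, writer optional)
  no writer field matches reader quantity
  writer field active has no reader counterpart
  breaking: (active, R2)
  breaking: (rating, R1)
  breaking: (rating, R4)
  breaking: (retries, R3)
  => backward verdict for Shipment: BREAKING, 4 violation(s)
checking forward for Shipment: reader v1 against writer v2:
  status <- status (Channel -> Channel, writer optional)
  retries <- retries (float32 -> int32, writer optional)
  rating <- rating (float64 -> float64, writer required)
  price <- price (float32 -> float32, writer required)
  signature <- signature (bytes -> bytes, writer optional)
  no writer field matches reader active
  writer field quantity has no reader counterpart
  breaking: (quantity, R2)
  breaking: (retries, R3)
  => forward verdict for Shipment: BREAKING, 2 violation(s)

backward: BREAKING [(active, R2), (rating, R1), (rating, R4), (retries, R3)]; forward: BREAKING [(quantity, R2), (retries, R3)]


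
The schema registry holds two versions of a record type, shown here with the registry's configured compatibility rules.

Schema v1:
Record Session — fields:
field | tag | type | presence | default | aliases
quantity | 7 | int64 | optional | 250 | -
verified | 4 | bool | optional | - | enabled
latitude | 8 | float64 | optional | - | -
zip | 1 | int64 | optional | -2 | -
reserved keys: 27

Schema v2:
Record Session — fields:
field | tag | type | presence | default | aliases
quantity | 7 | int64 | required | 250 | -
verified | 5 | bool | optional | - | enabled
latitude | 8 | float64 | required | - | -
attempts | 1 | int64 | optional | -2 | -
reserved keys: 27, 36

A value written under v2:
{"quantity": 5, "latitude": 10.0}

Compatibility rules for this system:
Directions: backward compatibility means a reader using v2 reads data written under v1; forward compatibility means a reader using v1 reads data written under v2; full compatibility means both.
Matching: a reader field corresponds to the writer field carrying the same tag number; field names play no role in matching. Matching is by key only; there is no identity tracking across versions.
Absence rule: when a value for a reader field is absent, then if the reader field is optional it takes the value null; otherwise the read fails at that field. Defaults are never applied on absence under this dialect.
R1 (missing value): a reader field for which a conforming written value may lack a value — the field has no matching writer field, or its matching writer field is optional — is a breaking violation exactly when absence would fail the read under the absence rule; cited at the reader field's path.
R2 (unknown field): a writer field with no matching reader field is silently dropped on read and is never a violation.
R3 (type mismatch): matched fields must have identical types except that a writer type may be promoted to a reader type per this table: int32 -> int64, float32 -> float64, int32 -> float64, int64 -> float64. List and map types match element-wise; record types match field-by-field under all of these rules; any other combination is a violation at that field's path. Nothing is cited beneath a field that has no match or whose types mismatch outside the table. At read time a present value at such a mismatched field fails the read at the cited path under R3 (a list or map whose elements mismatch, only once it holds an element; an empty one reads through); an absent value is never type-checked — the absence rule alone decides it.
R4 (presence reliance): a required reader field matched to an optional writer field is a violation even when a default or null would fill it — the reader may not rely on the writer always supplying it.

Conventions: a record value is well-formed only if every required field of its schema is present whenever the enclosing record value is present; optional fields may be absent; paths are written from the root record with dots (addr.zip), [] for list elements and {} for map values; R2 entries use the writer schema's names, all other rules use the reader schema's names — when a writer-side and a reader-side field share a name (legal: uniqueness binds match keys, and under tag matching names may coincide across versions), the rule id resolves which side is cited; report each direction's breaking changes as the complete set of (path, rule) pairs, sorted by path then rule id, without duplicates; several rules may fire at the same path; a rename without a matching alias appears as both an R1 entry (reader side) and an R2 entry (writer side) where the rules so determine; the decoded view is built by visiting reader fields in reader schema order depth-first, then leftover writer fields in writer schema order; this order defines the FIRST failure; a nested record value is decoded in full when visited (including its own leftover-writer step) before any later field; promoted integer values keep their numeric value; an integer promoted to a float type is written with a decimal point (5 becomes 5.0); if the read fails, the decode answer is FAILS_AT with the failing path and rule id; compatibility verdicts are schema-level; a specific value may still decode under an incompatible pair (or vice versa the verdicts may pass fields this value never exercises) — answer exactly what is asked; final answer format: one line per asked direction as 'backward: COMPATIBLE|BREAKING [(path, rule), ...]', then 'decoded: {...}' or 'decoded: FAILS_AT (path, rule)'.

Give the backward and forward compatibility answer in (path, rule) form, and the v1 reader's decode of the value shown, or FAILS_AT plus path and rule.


backward: BREAKING [(latitude, R1), (latitude, R4), (quantity, R1), (quantity, R4)]; forward: COMPATIBLE []; decoded: {"quantity": 5, "verified": null, "latitude": 10.0, "zip": null}

in Session below, arrows point writer -> reader
backward for Session (reader v2, writer v1):
  writer optional, int64 -> int64: reader quantity maps from writer quantity
  verified: no writer match
  writer optional, float64 -> float64: reader latitude maps from writer latitude
  writer optional, int64 -> int64: reader attempts maps from writer zip
  verified (writer side), unknown to reader
  rule R1 violated at latitude
  rule R4 violated at latitude
  rule R1 violated at quantity
  rule R4 violated at quantity
  => 4 violation(s): backward is BREAKING for Session
forward for Session (reader v1, writer v2):
  writer required, int64 -> int64: reader quantity maps from writer quantity
  verified: no writer match
  writer required, float64 -> float64: reader latitude maps from writer latitude
  writer optional, int64 -> int64: reader zip maps from writer attempts
  verified (writer side), unknown to reader
  => forward: COMPATIBLE
decode (reader v1):
  quantity := 5
  verified := null (missing; optional => null)
  latitude := 10.0
  zip := null (missing; optional => null)
  => decoded: {"quantity": 5, "verified": null, "latitude": 10.0, "zip": null}


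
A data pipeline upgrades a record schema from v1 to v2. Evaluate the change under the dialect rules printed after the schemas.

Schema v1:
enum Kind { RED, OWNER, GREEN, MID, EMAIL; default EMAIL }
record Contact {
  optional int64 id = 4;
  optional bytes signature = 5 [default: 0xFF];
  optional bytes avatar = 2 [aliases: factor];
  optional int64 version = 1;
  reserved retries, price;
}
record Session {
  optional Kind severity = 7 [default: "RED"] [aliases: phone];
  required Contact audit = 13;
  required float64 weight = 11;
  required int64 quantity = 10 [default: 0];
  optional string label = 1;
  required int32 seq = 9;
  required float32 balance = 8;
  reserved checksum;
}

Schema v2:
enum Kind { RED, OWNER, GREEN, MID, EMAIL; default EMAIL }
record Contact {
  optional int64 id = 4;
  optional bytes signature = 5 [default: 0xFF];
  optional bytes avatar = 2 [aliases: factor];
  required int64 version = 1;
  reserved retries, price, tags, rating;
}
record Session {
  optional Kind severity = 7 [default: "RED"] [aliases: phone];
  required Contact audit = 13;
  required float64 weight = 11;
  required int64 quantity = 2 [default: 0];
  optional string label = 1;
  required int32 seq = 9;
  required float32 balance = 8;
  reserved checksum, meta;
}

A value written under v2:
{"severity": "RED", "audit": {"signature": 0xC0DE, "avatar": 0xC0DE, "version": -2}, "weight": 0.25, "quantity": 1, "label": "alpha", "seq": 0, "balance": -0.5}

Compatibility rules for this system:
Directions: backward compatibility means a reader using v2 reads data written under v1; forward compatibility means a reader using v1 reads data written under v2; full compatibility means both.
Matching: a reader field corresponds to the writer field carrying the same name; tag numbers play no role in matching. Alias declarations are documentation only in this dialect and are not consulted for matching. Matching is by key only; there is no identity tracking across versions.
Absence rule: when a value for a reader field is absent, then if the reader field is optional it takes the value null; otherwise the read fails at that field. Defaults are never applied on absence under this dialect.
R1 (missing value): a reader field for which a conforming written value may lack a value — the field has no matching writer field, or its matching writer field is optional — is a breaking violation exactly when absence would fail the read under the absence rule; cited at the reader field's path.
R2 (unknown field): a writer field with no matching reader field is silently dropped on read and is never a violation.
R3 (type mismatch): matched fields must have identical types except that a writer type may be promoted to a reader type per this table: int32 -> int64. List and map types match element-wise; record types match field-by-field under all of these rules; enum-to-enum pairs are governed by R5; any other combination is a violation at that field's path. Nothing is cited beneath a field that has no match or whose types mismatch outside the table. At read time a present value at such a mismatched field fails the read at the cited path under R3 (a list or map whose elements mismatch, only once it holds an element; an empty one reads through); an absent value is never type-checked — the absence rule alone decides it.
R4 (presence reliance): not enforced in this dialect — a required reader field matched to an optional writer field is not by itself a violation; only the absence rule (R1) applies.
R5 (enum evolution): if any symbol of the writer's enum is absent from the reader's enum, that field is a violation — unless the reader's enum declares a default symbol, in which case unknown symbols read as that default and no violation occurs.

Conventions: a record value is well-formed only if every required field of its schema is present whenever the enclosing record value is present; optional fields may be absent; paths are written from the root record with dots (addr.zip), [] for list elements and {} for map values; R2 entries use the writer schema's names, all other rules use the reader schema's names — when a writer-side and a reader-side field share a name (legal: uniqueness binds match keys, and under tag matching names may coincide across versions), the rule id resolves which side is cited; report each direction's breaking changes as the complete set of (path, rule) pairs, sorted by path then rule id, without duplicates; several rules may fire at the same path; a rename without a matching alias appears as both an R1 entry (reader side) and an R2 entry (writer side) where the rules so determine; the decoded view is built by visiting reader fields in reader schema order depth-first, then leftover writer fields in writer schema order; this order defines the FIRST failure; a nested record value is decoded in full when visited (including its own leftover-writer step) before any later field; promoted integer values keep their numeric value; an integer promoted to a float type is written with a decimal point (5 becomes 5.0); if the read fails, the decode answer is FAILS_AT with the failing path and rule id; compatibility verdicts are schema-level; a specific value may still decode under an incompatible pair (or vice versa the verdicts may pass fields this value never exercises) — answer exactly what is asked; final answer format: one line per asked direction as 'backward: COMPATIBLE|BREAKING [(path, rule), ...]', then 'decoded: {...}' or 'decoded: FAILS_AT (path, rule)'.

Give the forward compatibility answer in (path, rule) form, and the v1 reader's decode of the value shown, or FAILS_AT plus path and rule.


forward: COMPATIBLE []; decoded: {"severity": "RED", "audit": {"id": null, "signature": 0xC0DE, "avatar": 0xC0DE, "version": -2}, "weight": 0.25, "quantity": 1, "label": "alpha", "seq": 0, "balance": -0.5}

the writer's type comes first in each Session pair
forward for Session (reader v1, writer v2):
  Kind -> Kind, writer optional: severity aligns to severity
  Contact -> Contact, writer required: audit aligns to audit
  float64 -> float64, writer required: weight aligns to weight
  int64 -> int64, writer required: quantity aligns to quantity
  string -> string, writer optional: label aligns to label
  int32 -> int32, writer required: seq aligns to seq
  float32 -> float32, writer required: balance aligns to balance
  int64 -> int64, writer optional: audit.id aligns to audit.id
  bytes -> bytes, writer optional: audit.signature aligns to audit.signature
  bytes -> bytes, writer optional: audit.avatar aligns to audit.avatar
  int64 -> int64, writer required: audit.version aligns to audit.version
  nothing fires on Session: forward is COMPATIBLE
migrating the Session value to v1:
  severity := "RED"
  audit.id := null (missing; optional => null)
  audit.signature := 0xC0DE
  audit.avatar := 0xC0DE
  audit.version := -2
  weight := 0.25
  quantity := 1
  label := "alpha"
  seq := 0
  balance := -0.5
  => decoded: {"severity": "RED", "audit": {"id": null, "signature": 0xC0DE, "avatar": 0xC0DE, "version": -2}, "weight": 0.25, "quantity": 1, "label": "alpha", "seq": 0, "balance": -0.5}
the other Session changes do not affect what is asked:
  field version in record Contact: optional changed to required -> its effect on Session is confined to the backward direction, not asked
  field quantity in record Session: tag 10 changed to 2 -> inert for the asked Session verdict: nothing fires
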